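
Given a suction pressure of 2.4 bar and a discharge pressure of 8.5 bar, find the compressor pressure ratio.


PR = P_high / P_low
PR = 8.5 / 2.4
PR = 3.542

3.542


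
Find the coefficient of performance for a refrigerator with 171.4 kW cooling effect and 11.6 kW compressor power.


COP = Q_evap / W
COP = 171.4 / 11.6
COP = 14.776

14.776


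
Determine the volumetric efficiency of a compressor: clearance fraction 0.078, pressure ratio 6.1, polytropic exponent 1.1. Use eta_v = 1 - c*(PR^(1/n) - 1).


PR^(1/n) = 6.1^(1/1.1) = 5.17530815
eta_v = 1 - 0.078 * (5.17530815 - 1)
eta_v = 0.6743

0.6743


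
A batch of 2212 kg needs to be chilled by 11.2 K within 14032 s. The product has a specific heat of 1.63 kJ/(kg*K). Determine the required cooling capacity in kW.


Q = m * cp * dT / t
Q = 2212 * 1.63 * 11.2 / 14032
Q = 2.878 kW

2.878


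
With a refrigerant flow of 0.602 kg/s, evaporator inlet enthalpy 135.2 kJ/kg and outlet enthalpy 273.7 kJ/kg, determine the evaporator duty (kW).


dh = 273.7 - 135.2 = 138.5 kJ/kg
Q_evap = m_dot * dh = 0.602 * 138.5
Q_evap = 83.38 kW

83.38


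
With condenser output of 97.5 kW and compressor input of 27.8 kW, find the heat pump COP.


COP_hp = Q_cond / W
COP_hp = 97.5 / 27.8
COP_hp = 3.507

3.507


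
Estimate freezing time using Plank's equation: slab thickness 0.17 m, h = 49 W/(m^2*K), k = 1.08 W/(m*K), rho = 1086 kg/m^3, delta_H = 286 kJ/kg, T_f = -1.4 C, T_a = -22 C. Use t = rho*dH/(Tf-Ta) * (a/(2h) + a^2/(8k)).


dT = -1.4 - (-22) = 20.6 K
term1 = a/(2h) = 0.17/(2*49) = 0.001734693878
term2 = a^2/(8k) = 0.17^2/(8*1.08) = 0.003344907407
t = rho*dH*1000/dT * (term1 + term2)
t = 1086*286*1000/20.6 * (0.001734693878 + 0.003344907407)
t = 76588 s

76588


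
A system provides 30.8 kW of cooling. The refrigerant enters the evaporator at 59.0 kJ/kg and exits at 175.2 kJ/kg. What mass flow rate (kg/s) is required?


dh = 175.2 - 59.0 = 116.2 kJ/kg
m_dot = Q / dh = 30.8 / 116.2 = 0.2651 kg/s

0.2651


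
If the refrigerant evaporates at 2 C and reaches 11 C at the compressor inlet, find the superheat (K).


Superheat = T_suction - T_evap
Superheat = 11 - (2)
Superheat = 9 K

9


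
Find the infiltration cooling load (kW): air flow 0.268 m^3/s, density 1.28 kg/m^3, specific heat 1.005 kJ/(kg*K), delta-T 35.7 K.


Q = V_dot * rho * cp * dT
Q = 0.268 * 1.28 * 1.005 * 35.7
Q = 12.308 kW

12.308


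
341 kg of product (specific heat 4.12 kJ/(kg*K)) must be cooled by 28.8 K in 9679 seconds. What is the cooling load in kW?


Q = m * cp * dT / t
Q = 341 * 4.12 * 28.8 / 9679
Q = 4.18 kW

4.18


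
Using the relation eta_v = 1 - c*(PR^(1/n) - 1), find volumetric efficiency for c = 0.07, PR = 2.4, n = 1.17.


PR^(1/n) = 2.4^(1/1.17) = 2.11332784
eta_v = 1 - 0.07 * (2.11332784 - 1)
eta_v = 0.9221

0.9221


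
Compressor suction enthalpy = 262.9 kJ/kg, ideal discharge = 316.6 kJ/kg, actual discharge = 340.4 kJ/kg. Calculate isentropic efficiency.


dh_ideal = 316.6 - 262.9 = 53.7 kJ/kg
dh_actual = 340.4 - 262.9 = 77.5 kJ/kg
eta_s = dh_ideal / dh_actual = 53.7 / 77.5
eta_s = 0.6929

0.6929


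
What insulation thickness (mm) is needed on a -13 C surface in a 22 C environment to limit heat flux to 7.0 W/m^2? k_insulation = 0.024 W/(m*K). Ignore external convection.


dT = 22 - (-13) = 35 K
thickness = k * dT / q_max * 1000
thickness = 0.024 * 35 / 7.0 * 1000
thickness = 120.0 mm

120.0


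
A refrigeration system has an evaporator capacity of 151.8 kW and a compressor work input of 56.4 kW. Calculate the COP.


COP = Q_evap / W
COP = 151.8 / 56.4
COP = 2.691

2.691


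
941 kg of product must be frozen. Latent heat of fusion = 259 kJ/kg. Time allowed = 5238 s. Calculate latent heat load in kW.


Q_lat = m * h_fg / t
Q_lat = 941 * 259 / 5238
Q_lat = 46.53 kW

46.53


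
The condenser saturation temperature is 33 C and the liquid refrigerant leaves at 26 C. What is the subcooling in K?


Subcooling = T_cond - T_liquid
Subcooling = 33 - 26
Subcooling = 7 K

7


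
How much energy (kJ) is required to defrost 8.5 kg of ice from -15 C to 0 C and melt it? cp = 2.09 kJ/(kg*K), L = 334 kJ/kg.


Sensible heat = cp * dT = 2.09 * 15 = 31.35 kJ/kg
Total per kg = 31.35 + 334 = 365.35 kJ/kg
Q = m * total = 8.5 * 365.35
Q = 3105.5 kJ

3105.5


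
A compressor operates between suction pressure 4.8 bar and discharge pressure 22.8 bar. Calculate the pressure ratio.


PR = P_high / P_low
PR = 22.8 / 4.8
PR = 4.75

4.75


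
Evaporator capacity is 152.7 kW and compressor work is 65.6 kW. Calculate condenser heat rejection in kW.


Q_cond = Q_evap + W
Q_cond = 152.7 + 65.6
Q_cond = 218.3 kW

218.3


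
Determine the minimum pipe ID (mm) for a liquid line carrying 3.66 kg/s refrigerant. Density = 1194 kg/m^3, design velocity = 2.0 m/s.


A = m_dot / (rho * v) = 3.66 / (1194 * 2.0) = 0.001532663317 m^2
d = sqrt(4*A/pi) * 1000
d = 44.2 mm

44.2


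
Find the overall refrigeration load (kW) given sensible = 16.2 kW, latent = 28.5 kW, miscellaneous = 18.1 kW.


Q_total = Q_s + Q_l + Q_misc
Q_total = 16.2 + 28.5 + 18.1
Q_total = 62.8 kW

62.8


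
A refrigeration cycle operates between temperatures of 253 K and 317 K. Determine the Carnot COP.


dT = 317 - 253 = 64 K
COP_carnot = T_cold / dT = 253 / 64
COP_carnot = 3.953

3.953


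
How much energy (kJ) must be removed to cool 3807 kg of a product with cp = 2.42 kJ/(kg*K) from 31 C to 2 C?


dT = 31 - (2) = 29 K
Q = m * cp * dT = 3807 * 2.42 * 29
Q = 267175 kJ

267175


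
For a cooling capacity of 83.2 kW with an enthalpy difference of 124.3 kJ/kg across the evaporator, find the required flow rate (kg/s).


m_dot = Q / dh
m_dot = 83.2 / 124.3
m_dot = 0.6693 kg/s

0.6693


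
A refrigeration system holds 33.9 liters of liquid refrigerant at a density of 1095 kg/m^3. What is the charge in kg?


Charge = V * rho / 1000
Charge = 33.9 * 1095 / 1000
Charge = 37.12 kg

37.12


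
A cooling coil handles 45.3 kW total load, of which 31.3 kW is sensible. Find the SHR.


SHR = Q_sensible / Q_total
SHR = 31.3 / 45.3
SHR = 0.691

0.691


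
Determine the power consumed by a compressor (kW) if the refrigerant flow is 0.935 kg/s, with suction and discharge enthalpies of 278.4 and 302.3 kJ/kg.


dh = 302.3 - 278.4 = 23.9 kJ/kg
W = m_dot * dh = 0.935 * 23.9 = 22.35 kW

22.35


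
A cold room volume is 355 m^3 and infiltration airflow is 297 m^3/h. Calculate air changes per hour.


ACH = flow / volume
ACH = 297 / 355
ACH = 0.837

0.837


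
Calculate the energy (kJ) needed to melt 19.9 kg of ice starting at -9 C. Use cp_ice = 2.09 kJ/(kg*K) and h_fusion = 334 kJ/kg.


Sensible heat = cp * dT = 2.09 * 9 = 18.81 kJ/kg
Total per kg = 18.81 + 334 = 352.81 kJ/kg
Q = m * total = 19.9 * 352.81
Q = 7020.9 kJ

7020.9


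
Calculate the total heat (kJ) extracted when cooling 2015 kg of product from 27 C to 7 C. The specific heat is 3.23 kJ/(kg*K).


dT = 27 - (7) = 20 K
Q = m * cp * dT = 2015 * 3.23 * 20
Q = 130169 kJ

130169


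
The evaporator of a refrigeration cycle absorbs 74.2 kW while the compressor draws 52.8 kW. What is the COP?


COP = Q_evap / W
COP = 74.2 / 52.8
COP = 1.405

1.405


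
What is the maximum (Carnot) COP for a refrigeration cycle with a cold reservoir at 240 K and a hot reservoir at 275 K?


dT = 275 - 240 = 35 K
COP_carnot = T_cold / dT = 240 / 35
COP_carnot = 6.857

6.857


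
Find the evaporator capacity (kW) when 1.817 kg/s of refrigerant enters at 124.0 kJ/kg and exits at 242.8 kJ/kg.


dh = 242.8 - 124.0 = 118.8 kJ/kg
Q_evap = m_dot * dh = 1.817 * 118.8
Q_evap = 215.86 kW

215.86


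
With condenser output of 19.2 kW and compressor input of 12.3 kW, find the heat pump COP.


COP_hp = Q_cond / W
COP_hp = 19.2 / 12.3
COP_hp = 1.561

1.561


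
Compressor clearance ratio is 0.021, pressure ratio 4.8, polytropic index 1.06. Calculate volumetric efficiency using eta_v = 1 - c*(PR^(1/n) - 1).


PR^(1/n) = 4.8^(1/1.06) = 4.39218286
eta_v = 1 - 0.021 * (4.39218286 - 1)
eta_v = 0.9288

0.9288


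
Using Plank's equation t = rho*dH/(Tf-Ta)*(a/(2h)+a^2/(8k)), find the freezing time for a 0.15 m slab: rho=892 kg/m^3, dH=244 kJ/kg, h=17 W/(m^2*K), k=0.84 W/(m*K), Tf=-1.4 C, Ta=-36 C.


dT = -1.4 - (-36) = 34.6 K
term1 = a/(2h) = 0.15/(2*17) = 0.004411764706
term2 = a^2/(8k) = 0.15^2/(8*0.84) = 0.003348214286
t = rho*dH*1000/dT * (term1 + term2)
t = 892*244*1000/34.6 * (0.004411764706 + 0.003348214286)
t = 48813 s

48813


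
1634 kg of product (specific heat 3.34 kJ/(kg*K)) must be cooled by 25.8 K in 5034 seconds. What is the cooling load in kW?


Q = m * cp * dT / t
Q = 1634 * 3.34 * 25.8 / 5034
Q = 27.971 kW

27.971


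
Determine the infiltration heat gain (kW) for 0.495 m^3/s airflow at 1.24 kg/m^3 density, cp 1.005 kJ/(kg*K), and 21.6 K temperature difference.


Q = V_dot * rho * cp * dT
Q = 0.495 * 1.24 * 1.005 * 21.6
Q = 13.324 kW

13.324


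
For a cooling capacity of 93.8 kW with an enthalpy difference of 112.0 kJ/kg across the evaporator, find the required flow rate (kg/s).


m_dot = Q / dh
m_dot = 93.8 / 112.0
m_dot = 0.8375 kg/s

0.8375


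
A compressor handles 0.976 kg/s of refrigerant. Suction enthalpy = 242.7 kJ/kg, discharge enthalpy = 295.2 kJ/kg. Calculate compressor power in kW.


dh = 295.2 - 242.7 = 52.5 kJ/kg
W = m_dot * dh = 0.976 * 52.5 = 51.24 kW

51.24


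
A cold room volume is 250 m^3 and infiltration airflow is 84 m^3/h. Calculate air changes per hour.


ACH = flow / volume
ACH = 84 / 250
ACH = 0.336

0.336


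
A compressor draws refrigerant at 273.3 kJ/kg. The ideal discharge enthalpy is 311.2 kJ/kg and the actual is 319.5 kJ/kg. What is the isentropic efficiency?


dh_ideal = 311.2 - 273.3 = 37.9 kJ/kg
dh_actual = 319.5 - 273.3 = 46.2 kJ/kg
eta_s = dh_ideal / dh_actual = 37.9 / 46.2
eta_s = 0.8203

0.8203


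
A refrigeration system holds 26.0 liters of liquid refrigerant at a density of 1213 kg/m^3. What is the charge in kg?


Charge = V * rho / 1000
Charge = 26.0 * 1213 / 1000
Charge = 31.54 kg

31.54


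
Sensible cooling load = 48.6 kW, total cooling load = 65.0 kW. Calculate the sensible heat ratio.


SHR = Q_sensible / Q_total
SHR = 48.6 / 65.0
SHR = 0.748

0.748


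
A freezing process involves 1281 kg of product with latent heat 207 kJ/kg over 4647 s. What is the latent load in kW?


Q_lat = m * h_fg / t
Q_lat = 1281 * 207 / 4647
Q_lat = 57.06 kW

57.06


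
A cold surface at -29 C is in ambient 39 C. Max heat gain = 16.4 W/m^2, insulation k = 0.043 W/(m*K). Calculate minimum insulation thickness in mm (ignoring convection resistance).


dT = 39 - (-29) = 68 K
thickness = k * dT / q_max * 1000
thickness = 0.043 * 68 / 16.4 * 1000
thickness = 178.3 mm

178.3


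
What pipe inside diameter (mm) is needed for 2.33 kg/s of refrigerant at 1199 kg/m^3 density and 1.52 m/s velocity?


A = m_dot / (rho * v) = 2.33 / (1199 * 1.52) = 0.001278477679 m^2
d = sqrt(4*A/pi) * 1000
d = 40.3 mm

40.3


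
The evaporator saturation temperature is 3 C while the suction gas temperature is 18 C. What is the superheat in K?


Superheat = T_suction - T_evap
Superheat = 18 - (3)
Superheat = 15 K

15


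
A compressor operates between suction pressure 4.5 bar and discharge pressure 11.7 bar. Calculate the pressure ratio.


PR = P_high / P_low
PR = 11.7 / 4.5
PR = 2.6

2.6


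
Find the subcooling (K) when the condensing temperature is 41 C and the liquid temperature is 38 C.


Subcooling = T_cond - T_liquid
Subcooling = 41 - 38
Subcooling = 3 K

3


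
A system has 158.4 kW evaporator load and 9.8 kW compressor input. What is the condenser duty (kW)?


Q_cond = Q_evap + W
Q_cond = 158.4 + 9.8
Q_cond = 168.2 kW

168.2


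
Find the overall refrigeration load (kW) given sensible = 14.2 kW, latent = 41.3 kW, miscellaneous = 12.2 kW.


Q_total = Q_s + Q_l + Q_misc
Q_total = 14.2 + 41.3 + 12.2
Q_total = 67.7 kW

67.7


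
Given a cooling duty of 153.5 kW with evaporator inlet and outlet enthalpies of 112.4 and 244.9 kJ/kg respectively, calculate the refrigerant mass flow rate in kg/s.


dh = 244.9 - 112.4 = 132.5 kJ/kg
m_dot = Q / dh = 153.5 / 132.5 = 1.1585 kg/s

1.1585


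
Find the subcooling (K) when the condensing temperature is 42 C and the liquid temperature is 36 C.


Subcooling = T_cond - T_liquid
Subcooling = 42 - 36
Subcooling = 6 K

6


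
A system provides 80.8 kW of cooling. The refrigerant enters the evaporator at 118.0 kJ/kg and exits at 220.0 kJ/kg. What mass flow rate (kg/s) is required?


dh = 220.0 - 118.0 = 102.0 kJ/kg
m_dot = Q / dh = 80.8 / 102.0 = 0.7922 kg/s

0.7922


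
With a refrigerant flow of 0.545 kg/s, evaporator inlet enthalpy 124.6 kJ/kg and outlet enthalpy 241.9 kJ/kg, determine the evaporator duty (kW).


dh = 241.9 - 124.6 = 117.3 kJ/kg
Q_evap = m_dot * dh = 0.545 * 117.3
Q_evap = 63.93 kW

63.93


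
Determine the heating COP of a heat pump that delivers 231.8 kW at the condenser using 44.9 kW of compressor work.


COP_hp = Q_cond / W
COP_hp = 231.8 / 44.9
COP_hp = 5.163

5.163


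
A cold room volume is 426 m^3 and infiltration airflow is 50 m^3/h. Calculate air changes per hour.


ACH = flow / volume
ACH = 50 / 426
ACH = 0.117

0.117


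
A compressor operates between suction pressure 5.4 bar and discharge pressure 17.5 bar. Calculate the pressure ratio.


PR = P_high / P_low
PR = 17.5 / 5.4
PR = 3.241

3.241


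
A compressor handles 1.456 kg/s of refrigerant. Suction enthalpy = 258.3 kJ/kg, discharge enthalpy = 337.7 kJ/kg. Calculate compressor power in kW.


dh = 337.7 - 258.3 = 79.4 kJ/kg
W = m_dot * dh = 1.456 * 79.4 = 115.61 kW

115.61


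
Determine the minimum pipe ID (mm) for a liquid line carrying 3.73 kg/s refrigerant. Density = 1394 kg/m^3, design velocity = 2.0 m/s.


A = m_dot / (rho * v) = 3.73 / (1394 * 2.0) = 0.001337876614 m^2
d = sqrt(4*A/pi) * 1000
d = 41.3 mm

41.3


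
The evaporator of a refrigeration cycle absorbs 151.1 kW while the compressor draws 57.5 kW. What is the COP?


COP = Q_evap / W
COP = 151.1 / 57.5
COP = 2.628

2.628


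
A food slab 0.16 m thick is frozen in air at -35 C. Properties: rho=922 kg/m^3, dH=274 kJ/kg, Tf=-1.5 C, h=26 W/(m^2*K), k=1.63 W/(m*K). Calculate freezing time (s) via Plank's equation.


dT = -1.5 - (-35) = 33.5 K
term1 = a/(2h) = 0.16/(2*26) = 0.003076923077
term2 = a^2/(8k) = 0.16^2/(8*1.63) = 0.001963190184
t = rho*dH*1000/dT * (term1 + term2)
t = 922*274*1000/33.5 * (0.003076923077 + 0.001963190184)
t = 38008 s

38008


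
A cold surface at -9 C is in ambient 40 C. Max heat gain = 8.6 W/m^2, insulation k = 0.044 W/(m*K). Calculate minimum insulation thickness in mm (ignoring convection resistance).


dT = 40 - (-9) = 49 K
thickness = k * dT / q_max * 1000
thickness = 0.044 * 49 / 8.6 * 1000
thickness = 250.7 mm

250.7


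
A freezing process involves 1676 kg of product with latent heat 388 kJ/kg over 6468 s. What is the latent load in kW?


Q_lat = m * h_fg / t
Q_lat = 1676 * 388 / 6468
Q_lat = 100.54 kW

100.54


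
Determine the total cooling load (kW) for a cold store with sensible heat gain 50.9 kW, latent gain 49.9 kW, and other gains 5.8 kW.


Q_total = Q_s + Q_l + Q_misc
Q_total = 50.9 + 49.9 + 5.8
Q_total = 106.6 kW

106.6


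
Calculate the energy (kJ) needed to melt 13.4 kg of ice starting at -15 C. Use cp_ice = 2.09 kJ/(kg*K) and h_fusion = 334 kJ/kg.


Sensible heat = cp * dT = 2.09 * 15 = 31.35 kJ/kg
Total per kg = 31.35 + 334 = 365.35 kJ/kg
Q = m * total = 13.4 * 365.35
Q = 4895.7 kJ

4895.7


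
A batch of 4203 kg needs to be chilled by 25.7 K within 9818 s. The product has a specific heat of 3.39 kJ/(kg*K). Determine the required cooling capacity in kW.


Q = m * cp * dT / t
Q = 4203 * 3.39 * 25.7 / 9818
Q = 37.297 kW

37.297


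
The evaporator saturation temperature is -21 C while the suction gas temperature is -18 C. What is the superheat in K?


Superheat = T_suction - T_evap
Superheat = -18 - (-21)
Superheat = 3 K

3


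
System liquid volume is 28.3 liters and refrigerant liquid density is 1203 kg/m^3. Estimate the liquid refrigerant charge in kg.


Charge = V * rho / 1000
Charge = 28.3 * 1203 / 1000
Charge = 34.04 kg

34.04


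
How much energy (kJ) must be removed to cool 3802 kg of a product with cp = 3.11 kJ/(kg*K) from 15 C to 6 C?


dT = 15 - (6) = 9 K
Q = m * cp * dT = 3802 * 3.11 * 9
Q = 106418 kJ

106418


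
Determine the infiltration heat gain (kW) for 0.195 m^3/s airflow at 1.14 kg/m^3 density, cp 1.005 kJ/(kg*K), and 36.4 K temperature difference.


Q = V_dot * rho * cp * dT
Q = 0.195 * 1.14 * 1.005 * 36.4
Q = 8.132 kW

8.132


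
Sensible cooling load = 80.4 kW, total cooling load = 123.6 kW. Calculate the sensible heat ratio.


SHR = Q_sensible / Q_total
SHR = 80.4 / 123.6
SHR = 0.65

0.65


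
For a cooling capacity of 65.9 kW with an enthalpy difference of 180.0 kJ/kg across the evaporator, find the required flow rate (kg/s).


m_dot = Q / dh
m_dot = 65.9 / 180.0
m_dot = 0.3661 kg/s

0.3661


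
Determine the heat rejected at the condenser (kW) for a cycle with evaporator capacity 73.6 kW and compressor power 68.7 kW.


Q_cond = Q_evap + W
Q_cond = 73.6 + 68.7
Q_cond = 142.3 kW

142.3


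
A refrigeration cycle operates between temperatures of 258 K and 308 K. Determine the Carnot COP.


dT = 308 - 258 = 50 K
COP_carnot = T_cold / dT = 258 / 50
COP_carnot = 5.16

5.16


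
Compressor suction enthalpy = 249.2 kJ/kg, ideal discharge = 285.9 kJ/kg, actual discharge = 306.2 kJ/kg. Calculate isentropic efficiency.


dh_ideal = 285.9 - 249.2 = 36.7 kJ/kg
dh_actual = 306.2 - 249.2 = 57.0 kJ/kg
eta_s = dh_ideal / dh_actual = 36.7 / 57.0
eta_s = 0.6439

0.6439


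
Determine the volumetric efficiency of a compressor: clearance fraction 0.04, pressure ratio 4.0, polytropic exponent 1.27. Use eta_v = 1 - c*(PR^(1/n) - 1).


PR^(1/n) = 4.0^(1/1.27) = 2.97894843
eta_v = 1 - 0.04 * (2.97894843 - 1)
eta_v = 0.9208

0.9208


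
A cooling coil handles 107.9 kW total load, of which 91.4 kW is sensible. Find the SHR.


SHR = Q_sensible / Q_total
SHR = 91.4 / 107.9
SHR = 0.847

0.847


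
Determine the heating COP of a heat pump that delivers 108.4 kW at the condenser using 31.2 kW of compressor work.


COP_hp = Q_cond / W
COP_hp = 108.4 / 31.2
COP_hp = 3.474

3.474


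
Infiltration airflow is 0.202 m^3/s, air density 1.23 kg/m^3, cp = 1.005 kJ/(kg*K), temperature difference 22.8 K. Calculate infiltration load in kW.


Q = V_dot * rho * cp * dT
Q = 0.202 * 1.23 * 1.005 * 22.8
Q = 5.693 kW

5.693


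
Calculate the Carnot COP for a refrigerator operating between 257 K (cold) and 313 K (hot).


dT = 313 - 257 = 56 K
COP_carnot = T_cold / dT = 257 / 56
COP_carnot = 4.589

4.589


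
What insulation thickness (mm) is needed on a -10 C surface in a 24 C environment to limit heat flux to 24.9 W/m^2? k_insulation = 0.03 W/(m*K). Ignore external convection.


dT = 24 - (-10) = 34 K
thickness = k * dT / q_max * 1000
thickness = 0.03 * 34 / 24.9 * 1000
thickness = 41.0 mm

41.0


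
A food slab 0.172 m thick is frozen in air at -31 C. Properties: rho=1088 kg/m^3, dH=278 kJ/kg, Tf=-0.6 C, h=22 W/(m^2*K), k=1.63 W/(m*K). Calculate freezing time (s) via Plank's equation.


dT = -0.6 - (-31) = 30.4 K
term1 = a/(2h) = 0.172/(2*22) = 0.003909090909
term2 = a^2/(8k) = 0.172^2/(8*1.63) = 0.002268711656
t = rho*dH*1000/dT * (term1 + term2)
t = 1088*278*1000/30.4 * (0.003909090909 + 0.002268711656)
t = 61466 s

61466


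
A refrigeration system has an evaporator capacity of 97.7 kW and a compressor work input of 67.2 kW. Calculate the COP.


COP = Q_evap / W
COP = 97.7 / 67.2
COP = 1.454

1.454


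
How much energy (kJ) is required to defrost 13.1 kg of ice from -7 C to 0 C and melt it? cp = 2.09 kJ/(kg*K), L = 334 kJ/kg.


Sensible heat = cp * dT = 2.09 * 7 = 14.63 kJ/kg
Total per kg = 14.63 + 334 = 348.63 kJ/kg
Q = m * total = 13.1 * 348.63
Q = 4567.1 kJ

4567.1


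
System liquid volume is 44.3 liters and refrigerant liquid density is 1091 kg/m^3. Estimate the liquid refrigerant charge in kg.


Charge = V * rho / 1000
Charge = 44.3 * 1091 / 1000
Charge = 48.33 kg

48.33


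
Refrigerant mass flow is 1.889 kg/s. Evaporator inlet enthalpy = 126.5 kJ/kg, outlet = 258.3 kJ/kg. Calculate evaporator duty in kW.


dh = 258.3 - 126.5 = 131.8 kJ/kg
Q_evap = m_dot * dh = 1.889 * 131.8
Q_evap = 248.97 kW

248.97


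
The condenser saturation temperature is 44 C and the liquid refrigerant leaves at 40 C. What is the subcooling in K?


Subcooling = T_cond - T_liquid
Subcooling = 44 - 40
Subcooling = 4 K

4


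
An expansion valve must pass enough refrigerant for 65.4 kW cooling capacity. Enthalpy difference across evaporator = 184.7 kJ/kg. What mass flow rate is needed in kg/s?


m_dot = Q / dh
m_dot = 65.4 / 184.7
m_dot = 0.3541 kg/s

0.3541


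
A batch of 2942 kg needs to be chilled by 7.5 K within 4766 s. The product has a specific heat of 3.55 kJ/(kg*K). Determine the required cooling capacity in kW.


Q = m * cp * dT / t
Q = 2942 * 3.55 * 7.5 / 4766
Q = 16.435 kW

16.435


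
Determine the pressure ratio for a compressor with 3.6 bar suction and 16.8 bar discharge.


PR = P_high / P_low
PR = 16.8 / 3.6
PR = 4.667

4.667


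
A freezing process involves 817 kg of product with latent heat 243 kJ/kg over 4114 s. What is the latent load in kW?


Q_lat = m * h_fg / t
Q_lat = 817 * 243 / 4114
Q_lat = 48.26 kW

48.26


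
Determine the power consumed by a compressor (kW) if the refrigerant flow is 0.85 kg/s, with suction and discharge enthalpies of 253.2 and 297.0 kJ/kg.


dh = 297.0 - 253.2 = 43.8 kJ/kg
W = m_dot * dh = 0.85 * 43.8 = 37.23 kW

37.23


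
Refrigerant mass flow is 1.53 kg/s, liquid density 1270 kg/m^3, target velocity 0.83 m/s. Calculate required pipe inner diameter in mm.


A = m_dot / (rho * v) = 1.53 / (1270 * 0.83) = 0.001451475192 m^2
d = sqrt(4*A/pi) * 1000
d = 43.0 mm

43.0


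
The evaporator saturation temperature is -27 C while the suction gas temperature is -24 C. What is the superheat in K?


Superheat = T_suction - T_evap
Superheat = -24 - (-27)
Superheat = 3 K

3


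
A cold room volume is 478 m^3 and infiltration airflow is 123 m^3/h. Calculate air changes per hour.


ACH = flow / volume
ACH = 123 / 478
ACH = 0.257

0.257


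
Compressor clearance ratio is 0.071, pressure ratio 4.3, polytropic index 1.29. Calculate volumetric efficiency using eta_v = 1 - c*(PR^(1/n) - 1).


PR^(1/n) = 4.3^(1/1.29) = 3.09785309
eta_v = 1 - 0.071 * (3.09785309 - 1)
eta_v = 0.8511

0.8511


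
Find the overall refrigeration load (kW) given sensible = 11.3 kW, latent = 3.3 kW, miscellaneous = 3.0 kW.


Q_total = Q_s + Q_l + Q_misc
Q_total = 11.3 + 3.3 + 3.0
Q_total = 17.6 kW

17.6


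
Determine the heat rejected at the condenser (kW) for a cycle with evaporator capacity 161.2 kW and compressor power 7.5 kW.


Q_cond = Q_evap + W
Q_cond = 161.2 + 7.5
Q_cond = 168.7 kW

168.7


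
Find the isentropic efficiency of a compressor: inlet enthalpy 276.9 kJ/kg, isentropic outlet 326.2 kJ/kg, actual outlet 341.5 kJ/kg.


dh_ideal = 326.2 - 276.9 = 49.3 kJ/kg
dh_actual = 341.5 - 276.9 = 64.6 kJ/kg
eta_s = dh_ideal / dh_actual = 49.3 / 64.6
eta_s = 0.7632

0.7632


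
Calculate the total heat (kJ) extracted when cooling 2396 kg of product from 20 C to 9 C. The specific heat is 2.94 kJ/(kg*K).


dT = 20 - (9) = 11 K
Q = m * cp * dT = 2396 * 2.94 * 11
Q = 77487 kJ

77487


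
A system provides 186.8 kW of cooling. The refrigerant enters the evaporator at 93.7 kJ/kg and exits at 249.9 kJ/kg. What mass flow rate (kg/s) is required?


dh = 249.9 - 93.7 = 156.2 kJ/kg
m_dot = Q / dh = 186.8 / 156.2 = 1.1959 kg/s

1.1959


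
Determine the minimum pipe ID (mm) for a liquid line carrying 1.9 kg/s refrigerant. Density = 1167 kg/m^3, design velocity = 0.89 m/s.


A = m_dot / (rho * v) = 1.9 / (1167 * 0.89) = 0.001829332871 m^2
d = sqrt(4*A/pi) * 1000
d = 48.3 mm

48.3


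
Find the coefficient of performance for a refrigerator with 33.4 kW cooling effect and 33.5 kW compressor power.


COP = Q_evap / W
COP = 33.4 / 33.5
COP = 0.997

0.997


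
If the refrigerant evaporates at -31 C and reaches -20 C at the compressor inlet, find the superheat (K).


Superheat = T_suction - T_evap
Superheat = -20 - (-31)
Superheat = 11 K

11


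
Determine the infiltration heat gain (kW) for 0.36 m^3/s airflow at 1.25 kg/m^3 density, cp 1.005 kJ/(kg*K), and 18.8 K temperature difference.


Q = V_dot * rho * cp * dT
Q = 0.36 * 1.25 * 1.005 * 18.8
Q = 8.502 kW

8.502


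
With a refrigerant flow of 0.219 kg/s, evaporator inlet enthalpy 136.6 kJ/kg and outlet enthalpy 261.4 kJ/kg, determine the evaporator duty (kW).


dh = 261.4 - 136.6 = 124.8 kJ/kg
Q_evap = m_dot * dh = 0.219 * 124.8
Q_evap = 27.33 kW

27.33


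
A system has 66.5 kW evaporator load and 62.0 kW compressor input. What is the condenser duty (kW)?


Q_cond = Q_evap + W
Q_cond = 66.5 + 62.0
Q_cond = 128.5 kW

128.5


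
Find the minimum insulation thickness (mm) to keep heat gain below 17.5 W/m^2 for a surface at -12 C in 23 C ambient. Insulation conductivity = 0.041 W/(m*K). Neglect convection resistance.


dT = 23 - (-12) = 35 K
thickness = k * dT / q_max * 1000
thickness = 0.041 * 35 / 17.5 * 1000
thickness = 82.0 mm

82.0


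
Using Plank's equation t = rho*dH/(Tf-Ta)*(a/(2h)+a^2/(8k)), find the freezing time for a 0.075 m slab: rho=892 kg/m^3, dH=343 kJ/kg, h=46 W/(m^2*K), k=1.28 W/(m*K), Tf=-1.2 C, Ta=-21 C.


dT = -1.2 - (-21) = 19.8 K
term1 = a/(2h) = 0.075/(2*46) = 0.0008152173913
term2 = a^2/(8k) = 0.075^2/(8*1.28) = 0.0005493164062
t = rho*dH*1000/dT * (term1 + term2)
t = 892*343*1000/19.8 * (0.0008152173913 + 0.0005493164062)
t = 21085 s

21085


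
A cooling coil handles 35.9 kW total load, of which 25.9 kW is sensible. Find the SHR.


SHR = Q_sensible / Q_total
SHR = 25.9 / 35.9
SHR = 0.721

0.721


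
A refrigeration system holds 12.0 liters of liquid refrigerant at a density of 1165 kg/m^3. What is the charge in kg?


Charge = V * rho / 1000
Charge = 12.0 * 1165 / 1000
Charge = 13.98 kg

13.98


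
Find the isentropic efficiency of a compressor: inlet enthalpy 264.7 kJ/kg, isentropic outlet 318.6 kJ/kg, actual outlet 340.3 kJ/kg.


dh_ideal = 318.6 - 264.7 = 53.9 kJ/kg
dh_actual = 340.3 - 264.7 = 75.6 kJ/kg
eta_s = dh_ideal / dh_actual = 53.9 / 75.6
eta_s = 0.713

0.713


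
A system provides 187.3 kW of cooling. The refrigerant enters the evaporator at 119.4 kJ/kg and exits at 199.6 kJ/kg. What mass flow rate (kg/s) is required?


dh = 199.6 - 119.4 = 80.2 kJ/kg
m_dot = Q / dh = 187.3 / 80.2 = 2.3354 kg/s

2.3354


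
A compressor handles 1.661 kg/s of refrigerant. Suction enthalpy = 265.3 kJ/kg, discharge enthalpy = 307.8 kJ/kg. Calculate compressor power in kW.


dh = 307.8 - 265.3 = 42.5 kJ/kg
W = m_dot * dh = 1.661 * 42.5 = 70.59 kW

70.59


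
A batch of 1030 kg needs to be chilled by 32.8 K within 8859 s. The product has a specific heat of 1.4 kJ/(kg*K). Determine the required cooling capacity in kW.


Q = m * cp * dT / t
Q = 1030 * 1.4 * 32.8 / 8859
Q = 5.339 kW

5.339


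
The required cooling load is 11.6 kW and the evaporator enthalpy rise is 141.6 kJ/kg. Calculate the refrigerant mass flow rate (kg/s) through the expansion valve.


m_dot = Q / dh
m_dot = 11.6 / 141.6
m_dot = 0.0819 kg/s

0.0819


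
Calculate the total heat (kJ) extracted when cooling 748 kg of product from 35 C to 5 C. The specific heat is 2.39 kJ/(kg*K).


dT = 35 - (5) = 30 K
Q = m * cp * dT = 748 * 2.39 * 30
Q = 53632 kJ

53632


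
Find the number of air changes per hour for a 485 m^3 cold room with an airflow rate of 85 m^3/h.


ACH = flow / volume
ACH = 85 / 485
ACH = 0.175

0.175


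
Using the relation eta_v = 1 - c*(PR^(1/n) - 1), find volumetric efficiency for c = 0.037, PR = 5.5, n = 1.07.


PR^(1/n) = 5.5^(1/1.07) = 4.91957683
eta_v = 1 - 0.037 * (4.91957683 - 1)
eta_v = 0.855

0.855


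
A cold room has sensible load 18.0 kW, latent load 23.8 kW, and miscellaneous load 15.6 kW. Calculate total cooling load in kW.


Q_total = Q_s + Q_l + Q_misc
Q_total = 18.0 + 23.8 + 15.6
Q_total = 57.4 kW

57.4


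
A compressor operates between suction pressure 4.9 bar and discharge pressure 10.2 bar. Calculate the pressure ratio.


PR = P_high / P_low
PR = 10.2 / 4.9
PR = 2.082

2.082


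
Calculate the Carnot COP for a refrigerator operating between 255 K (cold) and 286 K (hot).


dT = 286 - 255 = 31 K
COP_carnot = T_cold / dT = 255 / 31
COP_carnot = 8.226

8.226


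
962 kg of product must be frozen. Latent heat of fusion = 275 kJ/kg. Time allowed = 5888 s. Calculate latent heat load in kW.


Q_lat = m * h_fg / t
Q_lat = 962 * 275 / 5888
Q_lat = 44.93 kW

44.93


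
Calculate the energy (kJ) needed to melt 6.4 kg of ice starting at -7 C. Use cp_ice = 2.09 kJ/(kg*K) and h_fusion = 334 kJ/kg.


Sensible heat = cp * dT = 2.09 * 7 = 14.63 kJ/kg
Total per kg = 14.63 + 334 = 348.63 kJ/kg
Q = m * total = 6.4 * 348.63
Q = 2231.2 kJ

2231.2


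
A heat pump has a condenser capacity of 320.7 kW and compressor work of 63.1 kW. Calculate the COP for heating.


COP_hp = Q_cond / W
COP_hp = 320.7 / 63.1
COP_hp = 5.082

5.082


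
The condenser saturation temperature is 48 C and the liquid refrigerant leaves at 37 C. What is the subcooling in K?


Subcooling = T_cond - T_liquid
Subcooling = 48 - 37
Subcooling = 11 K

11


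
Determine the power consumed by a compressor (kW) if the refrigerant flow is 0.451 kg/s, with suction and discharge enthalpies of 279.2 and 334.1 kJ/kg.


dh = 334.1 - 279.2 = 54.9 kJ/kg
W = m_dot * dh = 0.451 * 54.9 = 24.76 kW

24.76


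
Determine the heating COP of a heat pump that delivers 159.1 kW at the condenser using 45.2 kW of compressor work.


COP_hp = Q_cond / W
COP_hp = 159.1 / 45.2
COP_hp = 3.52

3.52


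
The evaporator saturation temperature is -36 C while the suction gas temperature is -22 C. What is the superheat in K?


Superheat = T_suction - T_evap
Superheat = -22 - (-36)
Superheat = 14 K

14


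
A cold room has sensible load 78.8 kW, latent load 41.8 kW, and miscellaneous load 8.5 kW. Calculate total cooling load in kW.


Q_total = Q_s + Q_l + Q_misc
Q_total = 78.8 + 41.8 + 8.5
Q_total = 129.1 kW

129.1


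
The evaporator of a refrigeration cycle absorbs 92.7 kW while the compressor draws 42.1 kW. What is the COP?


COP = Q_evap / W
COP = 92.7 / 42.1
COP = 2.202

2.202


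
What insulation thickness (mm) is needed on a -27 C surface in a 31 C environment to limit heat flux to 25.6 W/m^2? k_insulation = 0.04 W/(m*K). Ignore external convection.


dT = 31 - (-27) = 58 K
thickness = k * dT / q_max * 1000
thickness = 0.04 * 58 / 25.6 * 1000
thickness = 90.6 mm

90.6


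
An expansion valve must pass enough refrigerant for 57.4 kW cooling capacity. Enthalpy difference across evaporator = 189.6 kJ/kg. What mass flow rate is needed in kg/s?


m_dot = Q / dh
m_dot = 57.4 / 189.6
m_dot = 0.3027 kg/s

0.3027


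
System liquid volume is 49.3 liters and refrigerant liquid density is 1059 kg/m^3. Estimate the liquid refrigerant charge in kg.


Charge = V * rho / 1000
Charge = 49.3 * 1059 / 1000
Charge = 52.21 kg

52.21


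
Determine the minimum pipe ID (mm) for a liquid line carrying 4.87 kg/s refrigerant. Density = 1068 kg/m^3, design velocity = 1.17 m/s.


A = m_dot / (rho * v) = 4.87 / (1068 * 1.17) = 0.003897371875 m^2
d = sqrt(4*A/pi) * 1000
d = 70.4 mm

70.4


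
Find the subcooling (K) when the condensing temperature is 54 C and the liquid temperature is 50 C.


Subcooling = T_cond - T_liquid
Subcooling = 54 - 50
Subcooling = 4 K

4


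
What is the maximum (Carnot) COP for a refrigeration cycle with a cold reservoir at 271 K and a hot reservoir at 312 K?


dT = 312 - 271 = 41 K
COP_carnot = T_cold / dT = 271 / 41
COP_carnot = 6.61

6.61


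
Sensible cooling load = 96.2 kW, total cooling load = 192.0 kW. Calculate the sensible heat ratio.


SHR = Q_sensible / Q_total
SHR = 96.2 / 192.0
SHR = 0.501

0.501


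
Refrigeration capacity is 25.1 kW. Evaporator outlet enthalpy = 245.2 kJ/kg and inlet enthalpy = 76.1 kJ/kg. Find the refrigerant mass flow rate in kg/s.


dh = 245.2 - 76.1 = 169.1 kJ/kg
m_dot = Q / dh = 25.1 / 169.1 = 0.1484 kg/s

0.1484


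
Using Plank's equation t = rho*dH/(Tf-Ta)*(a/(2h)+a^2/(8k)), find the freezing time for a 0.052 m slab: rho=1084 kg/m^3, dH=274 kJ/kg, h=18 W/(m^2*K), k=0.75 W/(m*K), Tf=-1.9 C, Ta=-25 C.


dT = -1.9 - (-25) = 23.1 K
term1 = a/(2h) = 0.052/(2*18) = 0.001444444444
term2 = a^2/(8k) = 0.052^2/(8*0.75) = 0.0004506666667
t = rho*dH*1000/dT * (term1 + term2)
t = 1084*274*1000/23.1 * (0.001444444444 + 0.0004506666667)
t = 24367 s

24367


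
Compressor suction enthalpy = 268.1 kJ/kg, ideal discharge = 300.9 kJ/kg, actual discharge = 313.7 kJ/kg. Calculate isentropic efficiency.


dh_ideal = 300.9 - 268.1 = 32.8 kJ/kg
dh_actual = 313.7 - 268.1 = 45.6 kJ/kg
eta_s = dh_ideal / dh_actual = 32.8 / 45.6
eta_s = 0.7193

0.7193


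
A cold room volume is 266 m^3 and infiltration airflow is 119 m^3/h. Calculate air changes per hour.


ACH = flow / volume
ACH = 119 / 266
ACH = 0.447

0.447


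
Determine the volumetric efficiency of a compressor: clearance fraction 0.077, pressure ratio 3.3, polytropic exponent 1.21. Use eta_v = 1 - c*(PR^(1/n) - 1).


PR^(1/n) = 3.3^(1/1.21) = 2.68240233
eta_v = 1 - 0.077 * (2.68240233 - 1)
eta_v = 0.8705

0.8705


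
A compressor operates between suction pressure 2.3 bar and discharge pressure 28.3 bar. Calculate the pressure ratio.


PR = P_high / P_low
PR = 28.3 / 2.3
PR = 12.304

12.304


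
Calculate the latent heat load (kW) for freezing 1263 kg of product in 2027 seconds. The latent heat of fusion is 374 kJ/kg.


Q_lat = m * h_fg / t
Q_lat = 1263 * 374 / 2027
Q_lat = 233.04 kW

233.04


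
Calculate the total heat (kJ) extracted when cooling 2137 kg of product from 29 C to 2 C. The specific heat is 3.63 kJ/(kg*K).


dT = 29 - (2) = 27 K
Q = m * cp * dT = 2137 * 3.63 * 27
Q = 209447 kJ

209447


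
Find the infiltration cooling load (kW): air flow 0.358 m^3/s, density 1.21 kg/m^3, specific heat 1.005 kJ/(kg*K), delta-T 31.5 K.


Q = V_dot * rho * cp * dT
Q = 0.358 * 1.21 * 1.005 * 31.5
Q = 13.713 kW

13.713


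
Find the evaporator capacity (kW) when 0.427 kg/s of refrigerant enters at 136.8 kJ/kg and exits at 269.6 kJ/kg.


dh = 269.6 - 136.8 = 132.8 kJ/kg
Q_evap = m_dot * dh = 0.427 * 132.8
Q_evap = 56.71 kW

56.71


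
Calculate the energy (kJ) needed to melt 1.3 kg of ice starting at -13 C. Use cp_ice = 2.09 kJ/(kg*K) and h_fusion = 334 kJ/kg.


Sensible heat = cp * dT = 2.09 * 13 = 27.17 kJ/kg
Total per kg = 27.17 + 334 = 361.17 kJ/kg
Q = m * total = 1.3 * 361.17
Q = 469.5 kJ

469.5


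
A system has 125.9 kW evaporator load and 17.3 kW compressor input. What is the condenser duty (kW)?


Q_cond = Q_evap + W
Q_cond = 125.9 + 17.3
Q_cond = 143.2 kW

143.2


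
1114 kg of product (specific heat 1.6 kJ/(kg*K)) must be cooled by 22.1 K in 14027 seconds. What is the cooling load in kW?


Q = m * cp * dT / t
Q = 1114 * 1.6 * 22.1 / 14027
Q = 2.808 kW

2.808


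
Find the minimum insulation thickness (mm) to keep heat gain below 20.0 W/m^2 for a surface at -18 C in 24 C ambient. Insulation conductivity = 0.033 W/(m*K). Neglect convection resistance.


dT = 24 - (-18) = 42 K
thickness = k * dT / q_max * 1000
thickness = 0.033 * 42 / 20.0 * 1000
thickness = 69.3 mm

69.3


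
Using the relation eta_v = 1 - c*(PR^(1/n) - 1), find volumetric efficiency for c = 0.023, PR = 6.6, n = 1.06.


PR^(1/n) = 6.6^(1/1.06) = 5.93136508
eta_v = 1 - 0.023 * (5.93136508 - 1)
eta_v = 0.8866

0.8866


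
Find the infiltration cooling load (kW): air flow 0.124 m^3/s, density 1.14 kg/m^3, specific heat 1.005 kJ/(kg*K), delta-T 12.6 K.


Q = V_dot * rho * cp * dT
Q = 0.124 * 1.14 * 1.005 * 12.6
Q = 1.79 kW

1.79


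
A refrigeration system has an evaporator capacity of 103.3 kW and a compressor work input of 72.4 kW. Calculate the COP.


COP = Q_evap / W
COP = 103.3 / 72.4
COP = 1.427

1.427


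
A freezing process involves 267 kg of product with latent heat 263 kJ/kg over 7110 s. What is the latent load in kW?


Q_lat = m * h_fg / t
Q_lat = 267 * 263 / 7110
Q_lat = 9.88 kW

9.88


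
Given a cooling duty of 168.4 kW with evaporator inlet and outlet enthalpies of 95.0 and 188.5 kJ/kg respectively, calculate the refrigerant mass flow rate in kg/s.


dh = 188.5 - 95.0 = 93.5 kJ/kg
m_dot = Q / dh = 168.4 / 93.5 = 1.8011 kg/s

1.8011


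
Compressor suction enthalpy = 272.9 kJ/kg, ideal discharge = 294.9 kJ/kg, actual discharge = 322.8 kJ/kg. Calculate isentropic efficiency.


dh_ideal = 294.9 - 272.9 = 22.0 kJ/kg
dh_actual = 322.8 - 272.9 = 49.9 kJ/kg
eta_s = dh_ideal / dh_actual = 22.0 / 49.9
eta_s = 0.4409

0.4409


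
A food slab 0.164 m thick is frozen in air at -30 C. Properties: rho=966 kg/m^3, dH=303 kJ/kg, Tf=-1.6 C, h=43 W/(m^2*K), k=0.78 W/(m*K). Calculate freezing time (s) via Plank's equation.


dT = -1.6 - (-30) = 28.4 K
term1 = a/(2h) = 0.164/(2*43) = 0.001906976744
term2 = a^2/(8k) = 0.164^2/(8*0.78) = 0.00431025641
t = rho*dH*1000/dT * (term1 + term2)
t = 966*303*1000/28.4 * (0.001906976744 + 0.00431025641)
t = 64076 s

64076


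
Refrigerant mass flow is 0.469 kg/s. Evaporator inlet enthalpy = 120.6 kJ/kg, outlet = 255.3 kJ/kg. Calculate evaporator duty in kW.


dh = 255.3 - 120.6 = 134.7 kJ/kg
Q_evap = m_dot * dh = 0.469 * 134.7
Q_evap = 63.17 kW

63.17


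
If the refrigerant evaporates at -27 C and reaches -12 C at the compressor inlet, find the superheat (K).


Superheat = T_suction - T_evap
Superheat = -12 - (-27)
Superheat = 15 K

15


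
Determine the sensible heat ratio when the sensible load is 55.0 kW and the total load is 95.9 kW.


SHR = Q_sensible / Q_total
SHR = 55.0 / 95.9
SHR = 0.574

0.574


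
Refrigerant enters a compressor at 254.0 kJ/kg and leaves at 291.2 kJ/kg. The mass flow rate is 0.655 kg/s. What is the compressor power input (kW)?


dh = 291.2 - 254.0 = 37.2 kJ/kg
W = m_dot * dh = 0.655 * 37.2 = 24.37 kW

24.37


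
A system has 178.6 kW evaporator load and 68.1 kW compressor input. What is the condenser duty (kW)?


Q_cond = Q_evap + W
Q_cond = 178.6 + 68.1
Q_cond = 246.7 kW

246.7


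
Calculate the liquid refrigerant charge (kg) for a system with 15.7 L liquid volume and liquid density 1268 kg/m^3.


Charge = V * rho / 1000
Charge = 15.7 * 1268 / 1000
Charge = 19.91 kg

19.91


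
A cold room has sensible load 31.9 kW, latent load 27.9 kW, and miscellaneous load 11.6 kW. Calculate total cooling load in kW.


Q_total = Q_s + Q_l + Q_misc
Q_total = 31.9 + 27.9 + 11.6
Q_total = 71.4 kW

71.4


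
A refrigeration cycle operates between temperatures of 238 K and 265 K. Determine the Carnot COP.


dT = 265 - 238 = 27 K
COP_carnot = T_cold / dT = 238 / 27
COP_carnot = 8.815

8.815


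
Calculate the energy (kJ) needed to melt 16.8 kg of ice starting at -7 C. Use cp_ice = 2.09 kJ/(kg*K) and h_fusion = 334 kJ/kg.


Sensible heat = cp * dT = 2.09 * 7 = 14.63 kJ/kg
Total per kg = 14.63 + 334 = 348.63 kJ/kg
Q = m * total = 16.8 * 348.63
Q = 5857.0 kJ

5857.0


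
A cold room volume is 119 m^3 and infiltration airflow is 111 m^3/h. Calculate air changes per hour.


ACH = flow / volume
ACH = 111 / 119
ACH = 0.933

0.933
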